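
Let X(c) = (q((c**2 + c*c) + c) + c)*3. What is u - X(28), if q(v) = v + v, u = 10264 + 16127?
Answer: 16731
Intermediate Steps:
u = 26391
q(v) = 2*v
X(c) = 9*c + 12*c**2 (X(c) = (2*((c**2 + c*c) + c) + c)*3 = (2*((c**2 + c**2) + c) + c)*3 = (2*(2*c**2 + c) + c)*3 = (2*(c + 2*c**2) + c)*3 = ((2*c + 4*c**2) + c)*3 = (3*c + 4*c**2)*3 = 9*c + 12*c**2)
u - X(28) = 26391 - 3*28*(3 + 4*28) = 26391 - 3*28*(3 + 112) = 26391 - 3*28*115 = 26391 - 1*9660 = 26391 - 9660 = 16731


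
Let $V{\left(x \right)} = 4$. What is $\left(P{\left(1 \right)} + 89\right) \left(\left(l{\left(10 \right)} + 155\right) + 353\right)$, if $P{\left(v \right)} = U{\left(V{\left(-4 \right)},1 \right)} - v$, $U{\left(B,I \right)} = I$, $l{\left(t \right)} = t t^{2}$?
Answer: $134212$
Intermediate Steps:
$l{\left(t \right)} = t^{3}$
$P{\left(v \right)} = 1 - v$
$\left(P{\left(1 \right)} + 89\right) \left(\left(l{\left(10 \right)} + 155\right) + 353\right) = \left(\left(1 - 1\right) + 89\right) \left(\left(10^{3} + 155\right) + 353\right) = \left(\left(1 - 1\right) + 89\right) \left(\left(1000 + 155\right) + 353\right) = \left(0 + 89\right) \left(1155 + 353\right) = 89 \cdot 1508 = 134212$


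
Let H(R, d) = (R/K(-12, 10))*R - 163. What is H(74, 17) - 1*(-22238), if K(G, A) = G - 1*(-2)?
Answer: 107637/5 ≈ 21527.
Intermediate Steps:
K(G, A) = 2 + G (K(G, A) = G + 2 = 2 + G)
H(R, d) = -163 - R²/10 (H(R, d) = (R/(2 - 12))*R - 163 = (R/(-10))*R - 163 = (R*(-⅒))*R - 163 = (-R/10)*R - 163 = -R²/10 - 163 = -163 - R²/10)
H(74, 17) - 1*(-22238) = (-163 - ⅒*74²) - 1*(-22238) = (-163 - ⅒*5476) + 22238 = (-163 - 2738/5) + 22238 = -3553/5 + 22238 = 107637/5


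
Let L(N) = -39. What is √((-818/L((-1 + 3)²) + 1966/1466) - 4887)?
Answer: I*√3975500839206/28587 ≈ 69.747*I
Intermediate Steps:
√((-818/L((-1 + 3)²) + 1966/1466) - 4887) = √((-818/(-39) + 1966/1466) - 4887) = √((-818*(-1/39) + 1966*(1/1466)) - 4887) = √((818/39 + 983/733) - 4887) = √(637931/28587 - 4887) = √(-139066738/28587) = I*√3975500839206/28587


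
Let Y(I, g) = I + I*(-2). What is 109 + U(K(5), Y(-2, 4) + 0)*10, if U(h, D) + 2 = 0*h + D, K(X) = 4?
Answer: 109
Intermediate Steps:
Y(I, g) = -I (Y(I, g) = I - 2*I = -I)
U(h, D) = -2 + D (U(h, D) = -2 + (0*h + D) = -2 + (0 + D) = -2 + D)
109 + U(K(5), Y(-2, 4) + 0)*10 = 109 + (-2 + (-1*(-2) + 0))*10 = 109 + (-2 + (2 + 0))*10 = 109 + (-2 + 2)*10 = 109 + 0*10 = 109 + 0 = 109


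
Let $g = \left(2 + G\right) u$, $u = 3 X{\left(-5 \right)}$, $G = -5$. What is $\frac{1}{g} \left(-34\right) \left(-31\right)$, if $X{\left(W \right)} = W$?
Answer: $\frac{1054}{45} \approx 23.422$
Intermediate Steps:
$u = -15$ ($u = 3 \left(-5\right) = -15$)
$g = 45$ ($g = \left(2 - 5\right) \left(-15\right) = \left(-3\right) \left(-15\right) = 45$)
$\frac{1}{g} \left(-34\right) \left(-31\right) = \frac{1}{45} \left(-34\right) \left(-31\right) = \left(- \frac{34}{45}\right) \left(-31\right) = \frac{1054}{45}$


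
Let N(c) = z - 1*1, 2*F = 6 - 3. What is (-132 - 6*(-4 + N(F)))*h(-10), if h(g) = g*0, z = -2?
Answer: 0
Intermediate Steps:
F = 3/2 (F = (6 - 3)/2 = (½)*3 = 3/2 ≈ 1.5000)
h(g) = 0
N(c) = -3 (N(c) = -2 - 1*1 = -2 - 1 = -3)
(-132 - 6*(-4 + N(F)))*h(-10) = (-132 - 6*(-4 - 3))*0 = (-132 - 6*(-7))*0 = (-132 + 42)*0 = -90*0 = 0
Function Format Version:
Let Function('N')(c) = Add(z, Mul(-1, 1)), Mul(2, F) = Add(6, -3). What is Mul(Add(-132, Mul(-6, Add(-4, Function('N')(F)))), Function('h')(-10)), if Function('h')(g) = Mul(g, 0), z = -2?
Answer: 0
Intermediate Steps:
F = Rational(3, 2) (F = Mul(Rational(1, 2), Add(6, -3)) = Mul(Rational(1, 2), 3) = Rational(3, 2) ≈ 1.5000)
Function('h')(g) = 0
Function('N')(c) = -3 (Function('N')(c) = Add(-2, Mul(-1, 1)) = Add(-2, -1) = -3)
Mul(Add(-132, Mul(-6, Add(-4, Function('N')(F)))), Function('h')(-10)) = Mul(Add(-132, Mul(-6, Add(-4, -3))), 0) = Mul(Add(-132, Mul(-6, -7)), 0) = Mul(Add(-132, 42), 0) = Mul(-90, 0) = 0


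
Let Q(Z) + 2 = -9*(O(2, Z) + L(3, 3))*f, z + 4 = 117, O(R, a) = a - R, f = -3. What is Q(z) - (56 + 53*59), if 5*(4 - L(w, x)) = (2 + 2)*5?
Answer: -188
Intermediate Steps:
L(w, x) = 0 (L(w, x) = 4 - (2 + 2)*5/5 = 4 - 4*5/5 = 4 - ⅕*20 = 4 - 4 = 0)
z = 113 (z = -4 + 117 = 113)
Q(Z) = -56 + 27*Z (Q(Z) = -2 - 9*((Z - 1*2) + 0)*(-3) = -2 - 9*((Z - 2) + 0)*(-3) = -2 - 9*((-2 + Z) + 0)*(-3) = -2 - 9*(-2 + Z)*(-3) = -2 - 9*(6 - 3*Z) = -2 + (-54 + 27*Z) = -56 + 27*Z)
Q(z) - (56 + 53*59) = (-56 + 27*113) - (56 + 53*59) = (-56 + 3051) - (56 + 3127) = 2995 - 1*3183 = 2995 - 3183 = -188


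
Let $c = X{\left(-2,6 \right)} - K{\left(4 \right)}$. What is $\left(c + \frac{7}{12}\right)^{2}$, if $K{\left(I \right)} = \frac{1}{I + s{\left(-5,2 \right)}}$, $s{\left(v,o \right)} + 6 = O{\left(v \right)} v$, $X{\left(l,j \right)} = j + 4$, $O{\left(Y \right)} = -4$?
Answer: $\frac{143641}{1296} \approx 110.83$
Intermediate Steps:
$X{\left(l,j \right)} = 4 + j$
$s{\left(v,o \right)} = -6 - 4 v$
$K{\left(I \right)} = \frac{1}{14 + I}$ ($K{\left(I \right)} = \frac{1}{I - -14} = \frac{1}{I + \left(-6 + 20\right)} = \frac{1}{I + 14} = \frac{1}{14 + I}$)
$c = \frac{179}{18}$ ($c = \left(4 + 6\right) - \frac{1}{14 + 4} = 10 - \frac{1}{18} = \frac{179}{18} \approx 9.9444$)
$\left(c + \frac{7}{12}\right)^{2} = \left(\frac{179}{18} + \frac{7}{12}\right)^{2} = \left(\frac{379}{36}\right)^{2} = \frac{143641}{1296}$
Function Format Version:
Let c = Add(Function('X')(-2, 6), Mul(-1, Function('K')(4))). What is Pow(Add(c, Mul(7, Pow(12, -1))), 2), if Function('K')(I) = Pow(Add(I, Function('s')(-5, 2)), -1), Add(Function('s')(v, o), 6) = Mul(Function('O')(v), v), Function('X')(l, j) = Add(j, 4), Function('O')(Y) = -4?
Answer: Rational(143641, 1296) ≈ 110.83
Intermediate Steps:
Function('X')(l, j) = Add(4, j)
Function('s')(v, o) = Add(-6, Mul(-4, v))
Function('K')(I) = Pow(Add(14, I), -1) (Function('K')(I) = Pow(Add(I, Add(-6, Mul(-4, -5))), -1) = Pow(Add(I, Add(-6, 20)), -1) = Pow(Add(I, 14), -1) = Pow(Add(14, I), -1))
c = Rational(179, 18) (c = Add(Add(4, 6), Mul(-1, Pow(Add(14, 4), -1))) = Add(10, Mul(-1, Pow(18, -1))) = Add(10, Mul(-1, Rational(1, 18))) = Add(10, Rational(-1, 18)) = Rational(179, 18) ≈ 9.9444)
Pow(Add(c, Mul(7, Pow(12, -1))), 2) = Pow(Add(Rational(179, 18), Mul(7, Pow(12, -1))), 2) = Pow(Add(Rational(179, 18), Mul(7, Rational(1, 12))), 2) = Pow(Add(Rational(179, 18), Rational(7, 12)), 2) = Pow(Rational(379, 36), 2) = Rational(143641, 1296)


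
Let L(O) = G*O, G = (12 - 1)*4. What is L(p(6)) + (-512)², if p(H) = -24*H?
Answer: 255808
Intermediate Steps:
G = 44 (G = 11*4 = 44)
L(O) = 44*O
L(p(6)) + (-512)² = 44*(-24*6) + (-512)² = 44*(-144) + 262144 = -6336 + 262144 = 255808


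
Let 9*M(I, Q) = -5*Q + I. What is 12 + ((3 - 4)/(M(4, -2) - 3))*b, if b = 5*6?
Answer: 426/13 ≈ 32.769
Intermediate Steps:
M(I, Q) = -5*Q/9 + I/9 (M(I, Q) = (-5*Q + I)/9 = (I - 5*Q)/9 = -5*Q/9 + I/9)
b = 30
12 + ((3 - 4)/(M(4, -2) - 3))*b = 12 + ((3 - 4)/((-5/9*(-2) + (⅑)*4) - 3))*30 = 12 - 1/((10/9 + 4/9) - 3)*30 = 12 - 1/(14/9 - 3)*30 = 12 - 1/(-13/9)*30 = 12 - 1*(-9/13)*30 = 12 + (9/13)*30 = 12 + 270/13 = 426/13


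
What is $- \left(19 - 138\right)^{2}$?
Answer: $-14161$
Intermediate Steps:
$- \left(19 - 138\right)^{2} = - \left(-119\right)^{2} = \left(-1\right) 14161 = -14161$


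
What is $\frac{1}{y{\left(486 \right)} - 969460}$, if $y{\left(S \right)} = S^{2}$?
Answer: $- \frac{1}{733264} \approx -1.3638 \cdot 10^{-6}$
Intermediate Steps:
$\frac{1}{y{\left(486 \right)} - 969460} = \frac{1}{486^{2} - 969460} = \frac{1}{236196 - 969460} = \frac{1}{-733264} = - \frac{1}{733264}$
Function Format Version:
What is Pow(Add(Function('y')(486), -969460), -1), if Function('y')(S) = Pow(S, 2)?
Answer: Rational(-1, 733264) ≈ -1.3638e-6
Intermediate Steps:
Pow(Add(Function('y')(486), -969460), -1) = Pow(Add(Pow(486, 2), -969460), -1) = Pow(Add(236196, -969460), -1) = Pow(-733264, -1) = Rational(-1, 733264)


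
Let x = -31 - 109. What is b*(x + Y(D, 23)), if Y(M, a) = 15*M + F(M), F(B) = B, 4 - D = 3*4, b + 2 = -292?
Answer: 78792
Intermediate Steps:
b = -294 (b = -2 - 292 = -294)
D = -8 (D = 4 - 3*4 = 4 - 1*12 = 4 - 12 = -8)
x = -140
Y(M, a) = 16*M (Y(M, a) = 15*M + M = 16*M)
b*(x + Y(D, 23)) = -294*(-140 + 16*(-8)) = -294*(-140 - 128) = -294*(-268) = 78792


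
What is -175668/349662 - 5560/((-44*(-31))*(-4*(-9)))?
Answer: -220210879/357704226 ≈ -0.61562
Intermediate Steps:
-175668/349662 - 5560/((-44*(-31))*(-4*(-9))) = -175668*1/349662 - 5560/(1364*36) = -29278/58277 - 5560/49104 = -29278/58277 - 5560*1/49104 = -29278/58277 - 695/6138 = -220210879/357704226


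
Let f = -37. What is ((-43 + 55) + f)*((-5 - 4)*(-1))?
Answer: -225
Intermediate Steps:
((-43 + 55) + f)*((-5 - 4)*(-1)) = ((-43 + 55) - 37)*((-5 - 4)*(-1)) = (12 - 37)*(-9*(-1)) = -25*9 = -225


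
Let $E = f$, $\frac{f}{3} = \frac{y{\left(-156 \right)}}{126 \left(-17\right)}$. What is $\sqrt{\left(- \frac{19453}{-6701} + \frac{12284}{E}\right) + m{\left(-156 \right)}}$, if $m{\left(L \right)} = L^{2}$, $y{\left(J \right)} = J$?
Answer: $\frac{\sqrt{611357496891115}}{87113} \approx 283.83$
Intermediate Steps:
$f = \frac{26}{119}$ ($f = 3 \left(- \frac{156}{126 \left(-17\right)}\right) = 3 \left(- \frac{156}{-2142}\right) = 3 \left(\left(-156\right) \left(- \frac{1}{2142}\right)\right) = 3 \cdot \frac{26}{357} = \frac{26}{119} \approx 0.21849$)
$E = \frac{26}{119} \approx 0.21849$
$\sqrt{\left(- \frac{19453}{-6701} + \frac{12284}{E}\right) + m{\left(-156 \right)}} = \sqrt{\left(- \frac{19453}{-6701} + \frac{12284}{\frac{26}{119}}\right) + \left(-156\right)^{2}} = \sqrt{\left(\left(-19453\right) \left(- \frac{1}{6701}\right) + 12284 \cdot \frac{119}{26}\right) + 24336} = \sqrt{\left(\frac{19453}{6701} + \frac{730898}{13}\right) + 24336} = \sqrt{\frac{4898000387}{87113} + 24336} = \sqrt{\frac{7017982355}{87113}} = \frac{\sqrt{611357496891115}}{87113}$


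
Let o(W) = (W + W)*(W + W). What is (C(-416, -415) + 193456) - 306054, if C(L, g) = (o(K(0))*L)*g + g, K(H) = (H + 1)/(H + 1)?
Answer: 577547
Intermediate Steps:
K(H) = 1 (K(H) = (1 + H)/(1 + H) = 1)
o(W) = 4*W**2 (o(W) = (2*W)*(2*W) = 4*W**2)
C(L, g) = g + 4*L*g (C(L, g) = ((4*1**2)*L)*g + g = ((4*1)*L)*g + g = (4*L)*g + g = 4*L*g + g = g + 4*L*g)
(C(-416, -415) + 193456) - 306054 = (-415*(1 + 4*(-416)) + 193456) - 306054 = (-415*(1 - 1664) + 193456) - 306054 = (-415*(-1663) + 193456) - 306054 = (690145 + 193456) - 306054 = 883601 - 306054 = 577547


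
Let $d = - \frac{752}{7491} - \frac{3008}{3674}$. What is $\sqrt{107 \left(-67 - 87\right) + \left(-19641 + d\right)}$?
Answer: $\frac{i \sqrt{467168912532807}}{113727} \approx 190.05 i$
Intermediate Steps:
$d = - \frac{104528}{113727}$ ($d = \left(-752\right) \frac{1}{7491} - \frac{1504}{1837} = - \frac{752}{7491} - \frac{1504}{1837} = - \frac{104528}{113727} \approx -0.91911$)
$\sqrt{107 \left(-67 - 87\right) + \left(-19641 + d\right)} = \sqrt{107 \left(-67 - 87\right) - \frac{2233816535}{113727}} = \sqrt{107 \left(-154\right) - \frac{2233816535}{113727}} = \sqrt{-16478 - \frac{2233816535}{113727}} = \sqrt{- \frac{4107810041}{113727}} = \frac{i \sqrt{467168912532807}}{113727}$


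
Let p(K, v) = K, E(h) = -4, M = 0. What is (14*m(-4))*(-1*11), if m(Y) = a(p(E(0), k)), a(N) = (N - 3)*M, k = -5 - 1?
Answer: 0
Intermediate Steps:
k = -6
a(N) = 0 (a(N) = (N - 3)*0 = (-3 + N)*0 = 0)
m(Y) = 0
(14*m(-4))*(-1*11) = (14*0)*(-1*11) = 0*(-11) = 0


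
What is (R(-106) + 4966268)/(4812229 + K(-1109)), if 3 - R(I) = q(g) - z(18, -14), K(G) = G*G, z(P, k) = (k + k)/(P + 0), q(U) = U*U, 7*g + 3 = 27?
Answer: 2190119641/2664570510 ≈ 0.82194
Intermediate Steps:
g = 24/7 (g = -3/7 + (⅐)*27 = -3/7 + 27/7 = 24/7 ≈ 3.4286)
q(U) = U²
z(P, k) = 2*k/P (z(P, k) = (2*k)/P = 2*k/P)
K(G) = G²
R(I) = -4547/441 (R(I) = 3 - ((24/7)² - 2*(-14)/18) = 3 - (576/49 - 2*(-14)/18) = 3 - (576/49 - 1*(-14/9)) = 3 - (576/49 + 14/9) = 3 - 1*5870/441 = 3 - 5870/441 = -4547/441)
(R(-106) + 4966268)/(4812229 + K(-1109)) = (-4547/441 + 4966268)/(4812229 + (-1109)²) = 2190119641/(441*(4812229 + 1229881)) = (2190119641/441)/6042110 = (2190119641/441)*(1/6042110) = 2190119641/2664570510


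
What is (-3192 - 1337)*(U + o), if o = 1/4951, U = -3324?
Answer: 74534310067/4951 ≈ 1.5054e+7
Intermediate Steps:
o = 1/4951 ≈ 0.00020198
(-3192 - 1337)*(U + o) = (-3192 - 1337)*(-3324 + 1/4951) = -4529*(-16457123/4951) = 74534310067/4951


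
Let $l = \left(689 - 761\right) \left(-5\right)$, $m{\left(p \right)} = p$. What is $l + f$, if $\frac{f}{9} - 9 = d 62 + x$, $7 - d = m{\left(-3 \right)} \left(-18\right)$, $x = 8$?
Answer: $-25713$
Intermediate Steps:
$d = -47$ ($d = 7 - \left(-3\right) \left(-18\right) = 7 - 54 = -47$)
$l = 360$ ($l = \left(-72\right) \left(-5\right) = 360$)
$f = -26073$ ($f = 81 + 9 \left(\left(-47\right) 62 + 8\right) = 81 + 9 \left(-2914 + 8\right) = 81 + 9 \left(-2906\right) = 81 - 26154 = -26073$)
$l + f = 360 - 26073 = -25713$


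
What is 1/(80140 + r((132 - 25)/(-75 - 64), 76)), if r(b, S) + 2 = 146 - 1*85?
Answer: 1/80199 ≈ 1.2469e-5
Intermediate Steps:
r(b, S) = 59 (r(b, S) = -2 + (146 - 1*85) = -2 + (146 - 85) = -2 + 61 = 59)
1/(80140 + r((132 - 25)/(-75 - 64), 76)) = 1/(80140 + 59) = 1/80199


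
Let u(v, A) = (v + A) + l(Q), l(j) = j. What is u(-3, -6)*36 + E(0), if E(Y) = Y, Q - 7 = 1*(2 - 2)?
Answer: -72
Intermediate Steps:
Q = 7 (Q = 7 + 1*(2 - 2) = 7 + 1*0 = 7 + 0 = 7)
u(v, A) = 7 + A + v (u(v, A) = (v + A) + 7 = (A + v) + 7 = 7 + A + v)
u(-3, -6)*36 + E(0) = (7 - 6 - 3)*36 + 0 = -2*36 + 0 = -72 + 0 = -72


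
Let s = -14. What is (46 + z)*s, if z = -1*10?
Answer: -504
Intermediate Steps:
z = -10
(46 + z)*s = (46 - 10)*(-14) = 36*(-14) = -504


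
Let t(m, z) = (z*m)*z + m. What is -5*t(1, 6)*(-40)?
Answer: 7400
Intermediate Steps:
t(m, z) = m + m*z² (t(m, z) = (m*z)*z + m = m*z² + m = m + m*z²)
-5*t(1, 6)*(-40) = -5*(1 + 6²)*(-40) = -5*(1 + 36)*(-40) = -5*37*(-40) = -185*(-40) = 7400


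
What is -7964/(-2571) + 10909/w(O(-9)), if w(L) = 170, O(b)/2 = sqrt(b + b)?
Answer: 29400919/437070 ≈ 67.268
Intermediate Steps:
O(b) = 2*sqrt(2)*sqrt(b) (O(b) = 2*sqrt(b + b) = 2*sqrt(2*b) = 2*(sqrt(2)*sqrt(b)) = 2*sqrt(2)*sqrt(b))
-7964/(-2571) + 10909/w(O(-9)) = -7964/(-2571) + 10909/170 = -7964*(-1/2571) + 10909*(1/170) = 7964/2571 + 10909/170 = 29400919/437070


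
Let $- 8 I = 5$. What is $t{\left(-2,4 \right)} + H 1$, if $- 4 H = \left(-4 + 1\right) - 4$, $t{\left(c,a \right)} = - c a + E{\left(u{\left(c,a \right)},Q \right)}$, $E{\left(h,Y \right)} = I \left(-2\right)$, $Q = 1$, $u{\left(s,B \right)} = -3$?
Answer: $11$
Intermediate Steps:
$I = - \frac{5}{8}$ ($I = \left(- \frac{1}{8}\right) 5 = - \frac{5}{8} \approx -0.625$)
$E{\left(h,Y \right)} = \frac{5}{4}$ ($E{\left(h,Y \right)} = \left(- \frac{5}{8}\right) \left(-2\right) = \frac{5}{4}$)
$t{\left(c,a \right)} = \frac{5}{4} - a c$ ($t{\left(c,a \right)} = - c a + \frac{5}{4} = - a c + \frac{5}{4} = \frac{5}{4} - a c$)
$H = \frac{7}{4}$ ($H = - \frac{\left(-4 + 1\right) - 4}{4} = - \frac{-3 - 4}{4} = \left(- \frac{1}{4}\right) \left(-7\right) = \frac{7}{4} \approx 1.75$)
$t{\left(-2,4 \right)} + H 1 = \left(\frac{5}{4} - 4 \left(-2\right)\right) + \frac{7}{4} \cdot 1 = \left(\frac{5}{4} + 8\right) + \frac{7}{4} = \frac{37}{4} + \frac{7}{4} = 11$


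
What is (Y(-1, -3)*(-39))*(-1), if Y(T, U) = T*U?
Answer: 117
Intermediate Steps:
(Y(-1, -3)*(-39))*(-1) = (-1*(-3)*(-39))*(-1) = (3*(-39))*(-1) = -117*(-1) = 117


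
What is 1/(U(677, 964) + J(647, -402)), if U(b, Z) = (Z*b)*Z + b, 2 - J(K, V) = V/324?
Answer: 54/33973239901 ≈ 1.5895e-9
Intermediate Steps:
J(K, V) = 2 - V/324
U(b, Z) = b + b*Z**2 (U(b, Z) = b*Z**2 + b = b + b*Z**2)
1/(U(677, 964) + J(647, -402)) = 1/(677*(1 + 964**2) + (2 - 1/324*(-402))) = 1/(677*(1 + 929296) + (2 + 67/54)) = 1/(677*929297 + 175/54) = 1/(629134069 + 175/54) = 1/(33973239901/54) = 54/33973239901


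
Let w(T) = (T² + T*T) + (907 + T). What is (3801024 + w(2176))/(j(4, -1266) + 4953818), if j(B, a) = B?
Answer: 13274059/4953822 ≈ 2.6796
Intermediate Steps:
w(T) = 907 + T + 2*T² (w(T) = (T² + T²) + (907 + T) = 2*T² + (907 + T) = 907 + T + 2*T²)
(3801024 + w(2176))/(j(4, -1266) + 4953818) = (3801024 + (907 + 2176 + 2*2176²))/(4 + 4953818) = (3801024 + (907 + 2176 + 2*4734976))/4953822 = (3801024 + (907 + 2176 + 9469952))*(1/4953822) = (3801024 + 9473035)*(1/4953822) = 13274059*(1/4953822) = 13274059/4953822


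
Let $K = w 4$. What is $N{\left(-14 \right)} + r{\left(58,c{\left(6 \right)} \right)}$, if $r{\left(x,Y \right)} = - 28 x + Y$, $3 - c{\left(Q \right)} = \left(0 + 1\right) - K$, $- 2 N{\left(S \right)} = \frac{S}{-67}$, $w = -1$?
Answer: $- \frac{108949}{67} \approx -1626.1$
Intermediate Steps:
$K = -4$ ($K = \left(-1\right) 4 = -4$)
$N{\left(S \right)} = \frac{S}{134}$ ($N{\left(S \right)} = - \frac{S \frac{1}{-67}}{2} = - \frac{S \left(- \frac{1}{67}\right)}{2} = - \frac{\left(- \frac{1}{67}\right) S}{2} = \frac{S}{134}$)
$c{\left(Q \right)} = -2$ ($c{\left(Q \right)} = 3 - \left(\left(0 + 1\right) - -4\right) = 3 - \left(1 + 4\right) = 3 - 5 = -2$)
$r{\left(x,Y \right)} = Y - 28 x$
$N{\left(-14 \right)} + r{\left(58,c{\left(6 \right)} \right)} = \frac{1}{134} \left(-14\right) - 1626 = - \frac{7}{67} - 1626 = - \frac{108949}{67}$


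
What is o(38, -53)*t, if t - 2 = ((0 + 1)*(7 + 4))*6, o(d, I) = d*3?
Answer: 7752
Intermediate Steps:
o(d, I) = 3*d
t = 68 (t = 2 + ((0 + 1)*(7 + 4))*6 = 2 + (1*11)*6 = 2 + 11*6 = 2 + 66 = 68)
o(38, -53)*t = (3*38)*68 = 114*68 = 7752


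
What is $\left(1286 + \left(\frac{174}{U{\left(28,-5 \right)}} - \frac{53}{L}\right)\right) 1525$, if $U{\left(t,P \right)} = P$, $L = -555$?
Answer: $\frac{211813045}{111} \approx 1.9082 \cdot 10^{6}$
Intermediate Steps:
$\left(1286 + \left(\frac{174}{U{\left(28,-5 \right)}} - \frac{53}{L}\right)\right) 1525 = \left(1286 + \left(\frac{174}{-5} - \frac{53}{-555}\right)\right) 1525 = \left(1286 + \left(174 \left(- \frac{1}{5}\right) - - \frac{53}{555}\right)\right) 1525 = \left(1286 + \left(- \frac{174}{5} + \frac{53}{555}\right)\right) 1525 = \left(1286 - \frac{19261}{555}\right) 1525 = \frac{694469}{555} \cdot 1525 = \frac{211813045}{111}$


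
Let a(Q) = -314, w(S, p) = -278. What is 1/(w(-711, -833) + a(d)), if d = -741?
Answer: -1/592 ≈ -0.0016892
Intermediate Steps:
1/(w(-711, -833) + a(d)) = 1/(-278 - 314) = 1/(-592) = -1/592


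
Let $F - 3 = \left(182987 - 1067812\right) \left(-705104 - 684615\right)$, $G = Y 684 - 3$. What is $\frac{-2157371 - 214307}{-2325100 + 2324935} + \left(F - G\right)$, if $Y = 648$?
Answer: $\frac{202893518078263}{165} \approx 1.2297 \cdot 10^{12}$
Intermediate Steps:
$G = 443229$ ($G = 648 \cdot 684 - 3 = 443232 - 3 = 443229$)
$F = 1229658114178$ ($F = 3 + \left(182987 - 1067812\right) \left(-705104 - 684615\right) = 3 - -1229658114175 = 3 + 1229658114175 = 1229658114178$)
$\frac{-2157371 - 214307}{-2325100 + 2324935} + \left(F - G\right) = \frac{-2157371 - 214307}{-2325100 + 2324935} + \left(1229658114178 - 443229\right) = - \frac{2371678}{-165} + \left(1229658114178 - 443229\right) = \left(-2371678\right) \left(- \frac{1}{165}\right) + 1229657670949 = \frac{2371678}{165} + 1229657670949 = \frac{202893518078263}{165}$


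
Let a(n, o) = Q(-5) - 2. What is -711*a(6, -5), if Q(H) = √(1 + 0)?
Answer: 711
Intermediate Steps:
Q(H) = 1 (Q(H) = √1 = 1)
a(n, o) = -1 (a(n, o) = 1 - 2 = -1)
-711*a(6, -5) = -711*(-1) = 711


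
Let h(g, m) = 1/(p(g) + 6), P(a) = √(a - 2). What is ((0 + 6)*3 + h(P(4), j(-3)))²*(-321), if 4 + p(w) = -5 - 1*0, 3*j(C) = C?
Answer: -300563/3 ≈ -1.0019e+5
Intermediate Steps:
j(C) = C/3
P(a) = √(-2 + a)
p(w) = -9 (p(w) = -4 + (-5 - 1*0) = -4 + (-5 + 0) = -4 - 5 = -9)
h(g, m) = -⅓ (h(g, m) = 1/(-9 + 6) = 1/(-3) = -⅓)
((0 + 6)*3 + h(P(4), j(-3)))²*(-321) = ((0 + 6)*3 - ⅓)²*(-321) = (6*3 - ⅓)²*(-321) = (18 - ⅓)²*(-321) = (53/3)²*(-321) = (2809/9)*(-321) = -300563/3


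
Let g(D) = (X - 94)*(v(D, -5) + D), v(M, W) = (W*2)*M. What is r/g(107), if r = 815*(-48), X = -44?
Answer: -6520/22149 ≈ -0.29437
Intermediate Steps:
v(M, W) = 2*M*W (v(M, W) = (2*W)*M = 2*M*W)
g(D) = 1242*D (g(D) = (-44 - 94)*(2*D*(-5) + D) = -138*(-10*D + D) = -(-1242)*D = 1242*D)
r = -39120
r/g(107) = -39120/(1242*107) = -39120/132894 = -39120*1/132894 = -6520/22149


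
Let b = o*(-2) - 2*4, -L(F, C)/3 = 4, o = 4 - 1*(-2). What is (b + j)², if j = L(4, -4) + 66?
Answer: 1156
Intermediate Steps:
o = 6 (o = 4 + 2 = 6)
L(F, C) = -12 (L(F, C) = -3*4 = -12)
j = 54 (j = -12 + 66 = 54)
b = -20 (b = 6*(-2) - 2*4 = -12 - 8 = -20)
(b + j)² = (-20 + 54)² = 34² = 1156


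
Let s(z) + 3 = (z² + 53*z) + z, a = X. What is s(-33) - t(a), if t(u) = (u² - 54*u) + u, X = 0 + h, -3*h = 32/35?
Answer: -7852504/11025 ≈ -712.25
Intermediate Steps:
h = -32/105 (h = -32/(3*35) = -⅓*32/35 = -32/105 ≈ -0.30476)
X = -32/105 (X = 0 - 32/105 = -32/105 ≈ -0.30476)
a = -32/105 ≈ -0.30476
t(u) = u² - 53*u
s(z) = -3 + z² + 54*z (s(z) = -3 + ((z² + 53*z) + z) = -3 + (z² + 54*z) = -3 + z² + 54*z)
s(-33) - t(a) = (-3 + (-33)² + 54*(-33)) - (-32)*(-53 - 32/105)/105 = (-3 + 1089 - 1782) - (-32)*(-5597)/(105*105) = -696 - 1*179104/11025 = -696 - 179104/11025 = -7852504/11025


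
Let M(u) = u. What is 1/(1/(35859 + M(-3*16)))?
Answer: 35811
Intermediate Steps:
1/(1/(35859 + M(-3*16))) = 1/(1/(35859 - 3*16)) = 1/(1/(35859 - 48)) = 1/(1/35811) = 35811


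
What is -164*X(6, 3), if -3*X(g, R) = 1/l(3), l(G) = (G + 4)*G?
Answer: 164/63 ≈ 2.6032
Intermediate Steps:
l(G) = G*(4 + G) (l(G) = (4 + G)*G = G*(4 + G))
X(g, R) = -1/63 (X(g, R) = -1/(3*(4 + 3))/3 = -1/(3*(3*7)) = -⅓/21 = -⅓*1/21 = -1/63)
-164*X(6, 3) = -164*(-1/63) = 164/63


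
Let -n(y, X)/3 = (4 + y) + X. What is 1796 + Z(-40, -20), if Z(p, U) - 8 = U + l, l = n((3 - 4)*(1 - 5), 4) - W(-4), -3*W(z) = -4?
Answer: 5240/3 ≈ 1746.7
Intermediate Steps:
W(z) = 4/3 (W(z) = -⅓*(-4) = 4/3)
n(y, X) = -12 - 3*X - 3*y (n(y, X) = -3*((4 + y) + X) = -3*(4 + X + y) = -12 - 3*X - 3*y)
l = -112/3 (l = (-12 - 3*4 - 3*(3 - 4)*(1 - 5)) - 1*4/3 = (-12 - 12 - (-3)*(-4)) - 4/3 = (-12 - 12 - 3*4) - 4/3 = (-12 - 12 - 12) - 4/3 = -36 - 4/3 = -112/3 ≈ -37.333)
Z(p, U) = -88/3 + U (Z(p, U) = 8 + (U - 112/3) = 8 + (-112/3 + U) = -88/3 + U)
1796 + Z(-40, -20) = 1796 + (-88/3 - 20) = 1796 - 148/3 = 5240/3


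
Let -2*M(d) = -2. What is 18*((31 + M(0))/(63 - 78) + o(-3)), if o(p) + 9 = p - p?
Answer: -1002/5 ≈ -200.40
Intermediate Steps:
o(p) = -9 (o(p) = -9 + (p - p) = -9 + 0 = -9)
M(d) = 1 (M(d) = -½*(-2) = 1)
18*((31 + M(0))/(63 - 78) + o(-3)) = 18*((31 + 1)/(63 - 78) - 9) = 18*(32/(-15) - 9) = 18*(32*(-1/15) - 9) = 18*(-32/15 - 9) = 18*(-167/15) = -1002/5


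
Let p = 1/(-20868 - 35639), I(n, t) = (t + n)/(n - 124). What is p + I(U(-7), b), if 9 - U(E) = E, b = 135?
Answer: -8532665/6102756 ≈ -1.3982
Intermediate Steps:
U(E) = 9 - E
I(n, t) = (n + t)/(-124 + n)
p = -1/56507 (p = 1/(-56507) = -1/56507 ≈ -1.7697e-5)
p + I(U(-7), b) = -1/56507 + ((9 - 1*(-7)) + 135)/(-124 + (9 - 1*(-7))) = -1/56507 + ((9 + 7) + 135)/(-124 + (9 + 7)) = -1/56507 + (16 + 135)/(-124 + 16) = -1/56507 + 151/(-108) = -1/56507 - 1/108*151 = -1/56507 - 151/108 = -8532665/6102756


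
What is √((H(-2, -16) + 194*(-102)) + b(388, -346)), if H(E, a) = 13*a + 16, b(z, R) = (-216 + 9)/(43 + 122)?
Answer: I*√60443295/55 ≈ 141.35*I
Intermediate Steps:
b(z, R) = -69/55 (b(z, R) = -207/165 = -207*1/165 = -69/55)
H(E, a) = 16 + 13*a
√((H(-2, -16) + 194*(-102)) + b(388, -346)) = √(((16 + 13*(-16)) + 194*(-102)) - 69/55) = √(((16 - 208) - 19788) - 69/55) = √((-192 - 19788) - 69/55) = √(-19980 - 69/55) = √(-1098969/55) = I*√60443295/55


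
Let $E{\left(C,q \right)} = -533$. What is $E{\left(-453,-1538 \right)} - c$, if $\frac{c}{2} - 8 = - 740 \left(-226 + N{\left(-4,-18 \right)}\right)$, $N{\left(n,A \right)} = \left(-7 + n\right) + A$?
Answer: $-377949$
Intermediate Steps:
$N{\left(n,A \right)} = -7 + A + n$
$c = 377416$ ($c = 16 + 2 \left(- 740 \left(-226 - 29\right)\right) = 16 + 2 \left(\left(-740\right) \left(-255\right)\right) = 16 + 2 \cdot 188700 = 16 + 377400 = 377416$)
$E{\left(-453,-1538 \right)} - c = -533 - 377416 = -377949$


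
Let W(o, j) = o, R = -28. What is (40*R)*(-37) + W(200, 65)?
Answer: 41640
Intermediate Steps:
(40*R)*(-37) + W(200, 65) = (40*(-28))*(-37) + 200 = -1120*(-37) + 200 = 41440 + 200 = 41640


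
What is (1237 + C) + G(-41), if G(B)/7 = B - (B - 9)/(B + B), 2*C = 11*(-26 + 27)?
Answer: 78001/82 ≈ 951.23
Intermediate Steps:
C = 11/2 (C = (11*(-26 + 27))/2 = (11*1)/2 = (1/2)*11 = 11/2 ≈ 5.5000)
G(B) = 7*B - 7*(-9 + B)/(2*B) (G(B) = 7*(B - (B - 9)/(B + B)) = 7*(B - (-9 + B)/(2*B)) = 7*B - 7*(-9 + B)/(2*B))
(1237 + C) + G(-41) = (1237 + 11/2) + (-7/2 + 7*(-41) + (63/2)/(-41)) = 2485/2 + (-7/2 - 287 + (63/2)*(-1/41)) = 2485/2 + (-7/2 - 287 - 63/82) = 2485/2 - 11942/41 = 78001/82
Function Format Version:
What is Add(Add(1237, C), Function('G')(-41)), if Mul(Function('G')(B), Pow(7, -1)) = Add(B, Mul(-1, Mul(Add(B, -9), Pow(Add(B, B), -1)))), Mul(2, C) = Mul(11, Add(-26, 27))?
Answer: Rational(78001, 82) ≈ 951.23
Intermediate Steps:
C = Rational(11, 2) (C = Mul(Rational(1, 2), Mul(11, Add(-26, 27))) = Mul(Rational(1, 2), Mul(11, 1)) = Mul(Rational(1, 2), 11) = Rational(11, 2) ≈ 5.5000)
Function('G')(B) = Add(Mul(7, B), Mul(Rational(-7, 2), Pow(B, -1), Add(-9, B))) (Function('G')(B) = Mul(7, Add(B, Mul(-1, Mul(Add(B, -9), Pow(Add(B, B), -1))))) = Mul(7, Add(B, Mul(-1, Mul(Add(-9, B), Pow(Mul(2, B), -1))))) = Mul(7, Add(B, Mul(-1, Mul(Add(-9, B), Mul(Rational(1, 2), Pow(B, -1)))))) = Mul(7, Add(B, Mul(-1, Mul(Rational(1, 2), Pow(B, -1), Add(-9, B))))) = Mul(7, Add(B, Mul(Rational(-1, 2), Pow(B, -1), Add(-9, B)))) = Add(Mul(7, B), Mul(Rational(-7, 2), Pow(B, -1), Add(-9, B))))
Add(Add(1237, C), Function('G')(-41)) = Add(Add(1237, Rational(11, 2)), Add(Rational(-7, 2), Mul(7, -41), Mul(Rational(63, 2), Pow(-41, -1)))) = Add(Rational(2485, 2), Add(Rational(-7, 2), -287, Mul(Rational(63, 2), Rational(-1, 41)))) = Add(Rational(2485, 2), Add(Rational(-7, 2), -287, Rational(-63, 82))) = Add(Rational(2485, 2), Rational(-11942, 41)) = Rational(78001, 82)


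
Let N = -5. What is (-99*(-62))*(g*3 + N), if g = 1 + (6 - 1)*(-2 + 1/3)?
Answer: -165726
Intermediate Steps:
g = -22/3 (g = 1 + 5*(-2 + 1*(1/3)) = 1 + 5*(-2 + 1/3) = 1 + 5*(-5/3) = 1 - 25/3 = -22/3 ≈ -7.3333)
(-99*(-62))*(g*3 + N) = (-99*(-62))*(-22/3*3 - 5) = 6138*(-22 - 5) = 6138*(-27) = -165726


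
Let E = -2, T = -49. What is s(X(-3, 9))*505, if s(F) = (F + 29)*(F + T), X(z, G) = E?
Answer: -695385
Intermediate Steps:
X(z, G) = -2
s(F) = (-49 + F)*(29 + F) (s(F) = (F + 29)*(F - 49) = (29 + F)*(-49 + F) = (-49 + F)*(29 + F))
s(X(-3, 9))*505 = (-1421 + (-2)² - 20*(-2))*505 = (-1421 + 4 + 40)*505 = -1377*505 = -695385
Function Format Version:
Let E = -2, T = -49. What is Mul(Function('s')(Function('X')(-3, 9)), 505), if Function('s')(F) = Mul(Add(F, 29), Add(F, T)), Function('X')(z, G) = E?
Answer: -695385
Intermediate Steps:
Function('X')(z, G) = -2
Function('s')(F) = Mul(Add(-49, F), Add(29, F)) (Function('s')(F) = Mul(Add(F, 29), Add(F, -49)) = Mul(Add(29, F), Add(-49, F)) = Mul(Add(-49, F), Add(29, F)))
Mul(Function('s')(Function('X')(-3, 9)), 505) = Mul(Add(-1421, Pow(-2, 2), Mul(-20, -2)), 505) = Mul(Add(-1421, 4, 40), 505) = Mul(-1377, 505) = -695385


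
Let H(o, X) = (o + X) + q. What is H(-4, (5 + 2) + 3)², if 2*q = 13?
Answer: 625/4 ≈ 156.25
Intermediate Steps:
q = 13/2 (q = (½)*13 = 13/2 ≈ 6.5000)
H(o, X) = 13/2 + X + o (H(o, X) = (o + X) + 13/2 = (X + o) + 13/2 = 13/2 + X + o)
H(-4, (5 + 2) + 3)² = (13/2 + ((5 + 2) + 3) - 4)² = (13/2 + (7 + 3) - 4)² = (13/2 + 10 - 4)² = (25/2)² = 625/4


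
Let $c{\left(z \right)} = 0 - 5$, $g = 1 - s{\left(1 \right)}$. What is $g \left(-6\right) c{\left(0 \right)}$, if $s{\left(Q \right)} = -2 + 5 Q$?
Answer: $-60$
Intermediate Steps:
$g = -2$ ($g = 1 - \left(-2 + 5 \cdot 1\right) = 1 - \left(-2 + 5\right) = 1 - 3 = -2$)
$c{\left(z \right)} = -5$
$g \left(-6\right) c{\left(0 \right)} = \left(-2\right) \left(-6\right) \left(-5\right) = 12 \left(-5\right) = -60$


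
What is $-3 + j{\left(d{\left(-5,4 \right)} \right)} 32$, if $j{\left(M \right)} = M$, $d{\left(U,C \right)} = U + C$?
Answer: $-35$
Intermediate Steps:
$d{\left(U,C \right)} = C + U$
$-3 + j{\left(d{\left(-5,4 \right)} \right)} 32 = -3 + \left(4 - 5\right) 32 = -3 - 32 = -35$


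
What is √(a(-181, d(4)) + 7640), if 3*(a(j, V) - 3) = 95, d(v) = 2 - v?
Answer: 4*√4317/3 ≈ 87.605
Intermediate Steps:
a(j, V) = 104/3 (a(j, V) = 3 + (⅓)*95 = 3 + 95/3 = 104/3)
√(a(-181, d(4)) + 7640) = √(104/3 + 7640) = √(23024/3) = 4*√4317/3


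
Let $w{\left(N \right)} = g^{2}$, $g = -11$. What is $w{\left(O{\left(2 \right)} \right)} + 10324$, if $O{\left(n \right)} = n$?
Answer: $10445$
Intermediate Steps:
$w{\left(N \right)} = 121$ ($w{\left(N \right)} = \left(-11\right)^{2} = 121$)
$w{\left(O{\left(2 \right)} \right)} + 10324 = 121 + 10324 = 10445$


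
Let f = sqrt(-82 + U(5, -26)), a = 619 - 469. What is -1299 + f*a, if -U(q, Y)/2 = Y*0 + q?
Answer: -1299 + 300*I*sqrt(23) ≈ -1299.0 + 1438.8*I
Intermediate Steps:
U(q, Y) = -2*q (U(q, Y) = -2*(Y*0 + q) = -2*(0 + q) = -2*q)
a = 150
f = 2*I*sqrt(23) (f = sqrt(-82 - 2*5) = sqrt(-82 - 10) = sqrt(-92) = 2*I*sqrt(23) ≈ 9.5917*I)
-1299 + f*a = -1299 + (2*I*sqrt(23))*150 = -1299 + 300*I*sqrt(23)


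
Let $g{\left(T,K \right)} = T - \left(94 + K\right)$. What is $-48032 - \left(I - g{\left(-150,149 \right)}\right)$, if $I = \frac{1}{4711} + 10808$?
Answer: $- \frac{279046664}{4711} \approx -59233.0$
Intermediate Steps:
$g{\left(T,K \right)} = -94 + T - K$
$I = \frac{50916489}{4711}$ ($I = \frac{1}{4711} + 10808 = \frac{50916489}{4711} \approx 10808.0$)
$-48032 - \left(I - g{\left(-150,149 \right)}\right) = -48032 - \left(\frac{50916489}{4711} - \left(-94 - 150 - 149\right)\right) = -48032 - \left(\frac{50916489}{4711} - -393\right) = -48032 - \left(\frac{50916489}{4711} + 393\right) = -48032 - \frac{52767912}{4711} = - \frac{279046664}{4711}$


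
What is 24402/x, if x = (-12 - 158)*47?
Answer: -12201/3995 ≈ -3.0541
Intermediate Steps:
x = -7990 (x = -170*47 = -7990)
24402/x = 24402/(-7990) = 24402*(-1/7990) = -12201/3995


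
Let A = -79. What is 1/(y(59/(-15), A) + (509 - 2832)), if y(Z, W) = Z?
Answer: -15/34904 ≈ -0.00042975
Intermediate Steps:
1/(y(59/(-15), A) + (509 - 2832)) = 1/(59/(-15) + (509 - 2832)) = 1/(59*(-1/15) - 2323) = 1/(-59/15 - 2323) = 1/(-34904/15) = -15/34904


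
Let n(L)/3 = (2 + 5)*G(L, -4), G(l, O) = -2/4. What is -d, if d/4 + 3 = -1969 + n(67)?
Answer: 7930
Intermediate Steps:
G(l, O) = -1/2 (G(l, O) = -2*1/4 = -1/2)
n(L) = -21/2 (n(L) = 3*((2 + 5)*(-1/2)) = 3*(7*(-1/2)) = 3*(-7/2) = -21/2)
d = -7930 (d = -12 + 4*(-1969 - 21/2) = -12 + 4*(-3959/2) = -12 - 7918 = -7930)
-d = -1*(-7930) = 7930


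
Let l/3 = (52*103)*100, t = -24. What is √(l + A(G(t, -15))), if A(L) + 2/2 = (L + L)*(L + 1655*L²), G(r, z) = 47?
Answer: √345265347 ≈ 18581.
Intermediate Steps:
A(L) = -1 + 2*L*(L + 1655*L²) (A(L) = -1 + (L + L)*(L + 1655*L²) = -1 + (2*L)*(L + 1655*L²) = -1 + 2*L*(L + 1655*L²))
l = 1606800 (l = 3*((52*103)*100) = 3*(5356*100) = 3*535600 = 1606800)
√(l + A(G(t, -15))) = √(1606800 + (-1 + 2*47² + 3310*47³)) = √(1606800 + (-1 + 2*2209 + 3310*103823)) = √(1606800 + (-1 + 4418 + 343654130)) = √(1606800 + 343658547) = √345265347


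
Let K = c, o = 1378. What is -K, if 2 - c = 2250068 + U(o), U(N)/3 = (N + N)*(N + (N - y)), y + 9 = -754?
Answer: 31345158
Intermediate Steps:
y = -763 (y = -9 - 754 = -763)
U(N) = 6*N*(763 + 2*N) (U(N) = 3*((N + N)*(N + (N - 1*(-763)))) = 3*((2*N)*(N + (N + 763))) = 3*((2*N)*(N + (763 + N))) = 3*((2*N)*(763 + 2*N)) = 3*(2*N*(763 + 2*N)) = 6*N*(763 + 2*N))
c = -31345158 (c = 2 - (2250068 + 6*1378*(763 + 2*1378)) = 2 - (2250068 + 6*1378*(763 + 2756)) = 2 - (2250068 + 6*1378*3519) = 2 - (2250068 + 29095092) = 2 - 1*31345160 = 2 - 31345160 = -31345158)
K = -31345158
-K = -1*(-31345158) = 31345158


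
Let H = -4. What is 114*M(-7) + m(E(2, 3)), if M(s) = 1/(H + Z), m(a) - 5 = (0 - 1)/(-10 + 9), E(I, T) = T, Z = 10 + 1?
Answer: 156/7 ≈ 22.286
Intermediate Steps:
Z = 11
m(a) = 6 (m(a) = 5 + (0 - 1)/(-10 + 9) = 5 - 1/(-1) = 5 - 1*(-1) = 5 + 1 = 6)
M(s) = ⅐ (M(s) = 1/(-4 + 11) = 1/7 = ⅐)
114*M(-7) + m(E(2, 3)) = 114*(⅐) + 6 = 114/7 + 6 = 156/7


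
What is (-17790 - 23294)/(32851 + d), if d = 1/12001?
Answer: -123262271/98561213 ≈ -1.2506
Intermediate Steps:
d = 1/12001 ≈ 8.3326e-5
(-17790 - 23294)/(32851 + d) = (-17790 - 23294)/(32851 + 1/12001) = -41084/394244852/12001 = -41084*12001/394244852 = -123262271/98561213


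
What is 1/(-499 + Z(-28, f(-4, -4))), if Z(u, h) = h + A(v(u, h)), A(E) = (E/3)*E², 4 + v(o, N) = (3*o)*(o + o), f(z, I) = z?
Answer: 3/103822998491 ≈ 2.8895e-11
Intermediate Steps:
v(o, N) = -4 + 6*o² (v(o, N) = -4 + (3*o)*(o + o) = -4 + (3*o)*(2*o) = -4 + 6*o²)
A(E) = E³/3 (A(E) = (E*(⅓))*E² = (E/3)*E² = E³/3)
Z(u, h) = h + (-4 + 6*u²)³/3
1/(-499 + Z(-28, f(-4, -4))) = 1/(-499 + (-4 + 8*(-2 + 3*(-28)²)³/3)) = 1/(-499 + (-4 + 8*(-2 + 3*784)³/3)) = 1/(-499 + (-4 + 8*(-2 + 2352)³/3)) = 1/(-499 + (-4 + (8/3)*2350³)) = 1/(-499 + (-4 + (8/3)*12977875000)) = 1/(-499 + (-4 + 103823000000/3)) = 1/(-499 + 103822999988/3) = 1/(103822998491/3) = 3/103822998491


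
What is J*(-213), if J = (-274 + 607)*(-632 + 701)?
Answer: -4894101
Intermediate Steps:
J = 22977 (J = 333*69 = 22977)
J*(-213) = 22977*(-213) = -4894101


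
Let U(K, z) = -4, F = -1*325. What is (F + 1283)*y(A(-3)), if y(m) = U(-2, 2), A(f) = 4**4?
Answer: -3832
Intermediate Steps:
F = -325
A(f) = 256
y(m) = -4
(F + 1283)*y(A(-3)) = (-325 + 1283)*(-4) = 958*(-4) = -3832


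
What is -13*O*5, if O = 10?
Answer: -650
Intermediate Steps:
-13*O*5 = -13*10*5 = -130*5 = -650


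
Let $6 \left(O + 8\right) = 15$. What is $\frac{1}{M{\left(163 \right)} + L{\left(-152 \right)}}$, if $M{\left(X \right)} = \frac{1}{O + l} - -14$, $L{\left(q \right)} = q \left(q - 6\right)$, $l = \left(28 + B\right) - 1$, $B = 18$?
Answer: $\frac{79}{1898372} \approx 4.1615 \cdot 10^{-5}$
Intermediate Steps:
$O = - \frac{11}{2}$ ($O = -8 + \frac{1}{6} \cdot 15 = -8 + \frac{5}{2} = - \frac{11}{2} \approx -5.5$)
$l = 45$ ($l = \left(28 + 18\right) - 1 = 46 - 1 = 45$)
$L{\left(q \right)} = q \left(-6 + q\right)$
$M{\left(X \right)} = \frac{1108}{79}$ ($M{\left(X \right)} = \frac{1}{- \frac{11}{2} + 45} - -14 = \frac{1}{\frac{79}{2}} + 14 = \frac{2}{79} + 14 = \frac{1108}{79}$)
$\frac{1}{M{\left(163 \right)} + L{\left(-152 \right)}} = \frac{1}{\frac{1108}{79} - 152 \left(-6 - 152\right)} = \frac{1}{\frac{1108}{79} - -24016} = \frac{1}{\frac{1108}{79} + 24016} = \frac{1}{\frac{1898372}{79}} = \frac{79}{1898372}$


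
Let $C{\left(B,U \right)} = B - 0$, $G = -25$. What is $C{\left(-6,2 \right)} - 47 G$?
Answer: $1169$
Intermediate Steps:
$C{\left(B,U \right)} = B$ ($C{\left(B,U \right)} = B + 0 = B$)
$C{\left(-6,2 \right)} - 47 G = -6 - -1175 = -6 + 1175 = 1169$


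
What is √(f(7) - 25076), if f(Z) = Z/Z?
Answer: 5*I*√1003 ≈ 158.35*I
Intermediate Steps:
f(Z) = 1
√(f(7) - 25076) = √(1 - 25076) = √(-25075) = 5*I*√1003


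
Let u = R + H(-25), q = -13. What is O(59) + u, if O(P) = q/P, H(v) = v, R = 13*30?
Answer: 21522/59 ≈ 364.78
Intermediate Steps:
R = 390
u = 365 (u = 390 - 25 = 365)
O(P) = -13/P
O(59) + u = -13/59 + 365 = 21522/59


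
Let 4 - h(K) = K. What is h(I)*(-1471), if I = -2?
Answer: -8826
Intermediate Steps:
h(K) = 4 - K
h(I)*(-1471) = (4 - 1*(-2))*(-1471) = (4 + 2)*(-1471) = 6*(-1471) = -8826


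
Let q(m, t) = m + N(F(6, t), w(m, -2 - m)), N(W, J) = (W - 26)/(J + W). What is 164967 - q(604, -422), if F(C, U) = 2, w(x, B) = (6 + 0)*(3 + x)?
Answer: 149734699/911 ≈ 1.6436e+5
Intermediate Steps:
w(x, B) = 18 + 6*x (w(x, B) = 6*(3 + x) = 18 + 6*x)
N(W, J) = (-26 + W)/(J + W)
q(m, t) = m - 24/(20 + 6*m) (q(m, t) = m + (-26 + 2)/((18 + 6*m) + 2) = m - 24/(20 + 6*m))
164967 - q(604, -422) = 164967 - (-12 + 604*(10 + 3*604))/(10 + 3*604) = 164967 - (-12 + 604*(10 + 1812))/(10 + 1812) = 164967 - (-12 + 604*1822)/1822 = 164967 - (-12 + 1100488)/1822 = 164967 - 1100476/1822 = 164967 - 1*550238/911 = 164967 - 550238/911 = 149734699/911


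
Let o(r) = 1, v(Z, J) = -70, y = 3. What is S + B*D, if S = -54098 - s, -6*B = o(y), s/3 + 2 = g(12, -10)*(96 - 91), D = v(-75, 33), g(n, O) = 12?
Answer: -162781/3 ≈ -54260.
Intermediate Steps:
D = -70
s = 174 (s = -6 + 3*(12*(96 - 91)) = -6 + 3*(12*5) = -6 + 3*60 = -6 + 180 = 174)
B = -1/6 (B = -1/6*1 = -1/6 ≈ -0.16667)
S = -54272 (S = -54098 - 1*174 = -54098 - 174 = -54272)
S + B*D = -54272 - 1/6*(-70) = -54272 + 35/3 = -162781/3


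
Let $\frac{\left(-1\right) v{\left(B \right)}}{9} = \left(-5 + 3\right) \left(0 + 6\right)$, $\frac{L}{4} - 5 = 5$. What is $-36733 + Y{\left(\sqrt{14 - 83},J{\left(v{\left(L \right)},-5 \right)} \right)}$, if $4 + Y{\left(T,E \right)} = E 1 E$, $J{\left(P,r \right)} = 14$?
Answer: $-36541$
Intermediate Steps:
$L = 40$ ($L = 20 + 4 \cdot 5 = 20 + 20 = 40$)
$v{\left(B \right)} = 108$ ($v{\left(B \right)} = - 9 \left(-5 + 3\right) \left(0 + 6\right) = - 9 \left(\left(-2\right) 6\right) = \left(-9\right) \left(-12\right) = 108$)
$Y{\left(T,E \right)} = -4 + E^{2}$ ($Y{\left(T,E \right)} = -4 + E 1 E = -4 + E E = -4 + E^{2}$)
$-36733 + Y{\left(\sqrt{14 - 83},J{\left(v{\left(L \right)},-5 \right)} \right)} = -36733 - \left(4 - 14^{2}\right) = -36733 + \left(-4 + 196\right) = -36733 + 192 = -36541$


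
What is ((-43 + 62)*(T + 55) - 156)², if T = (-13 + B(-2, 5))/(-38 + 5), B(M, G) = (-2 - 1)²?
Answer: 865124569/1089 ≈ 7.9442e+5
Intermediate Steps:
B(M, G) = 9 (B(M, G) = (-3)² = 9)
T = 4/33 (T = (-13 + 9)/(-38 + 5) = -4/(-33) = -4*(-1/33) = 4/33 ≈ 0.12121)
((-43 + 62)*(T + 55) - 156)² = ((-43 + 62)*(4/33 + 55) - 156)² = (19*(1819/33) - 156)² = (34561/33 - 156)² = (29413/33)² = 865124569/1089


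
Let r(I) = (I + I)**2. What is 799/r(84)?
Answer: 799/28224 ≈ 0.028309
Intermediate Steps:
r(I) = 4*I**2 (r(I) = (2*I)**2 = 4*I**2)
799/r(84) = 799/((4*84**2)) = 799/((4*7056)) = 799/28224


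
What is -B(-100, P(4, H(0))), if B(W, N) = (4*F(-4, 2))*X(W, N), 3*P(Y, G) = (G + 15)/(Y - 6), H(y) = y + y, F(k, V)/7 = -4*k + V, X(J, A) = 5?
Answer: -2520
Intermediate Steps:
F(k, V) = -28*k + 7*V (F(k, V) = 7*(-4*k + V) = 7*(V - 4*k) = -28*k + 7*V)
H(y) = 2*y
P(Y, G) = (15 + G)/(3*(-6 + Y)) (P(Y, G) = ((G + 15)/(Y - 6))/3 = ((15 + G)/(-6 + Y))/3 = (15 + G)/(3*(-6 + Y)))
B(W, N) = 2520 (B(W, N) = (4*(-28*(-4) + 7*2))*5 = (4*(112 + 14))*5 = (4*126)*5 = 504*5 = 2520)
-B(-100, P(4, H(0))) = -1*2520 = -2520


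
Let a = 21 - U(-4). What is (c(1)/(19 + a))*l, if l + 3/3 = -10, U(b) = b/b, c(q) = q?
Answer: -11/39 ≈ -0.28205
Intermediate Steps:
U(b) = 1
a = 20 (a = 21 - 1*1 = 21 - 1 = 20)
l = -11 (l = -1 - 10 = -11)
(c(1)/(19 + a))*l = (1/(19 + 20))*(-11) = (1/39)*(-11) = -11/39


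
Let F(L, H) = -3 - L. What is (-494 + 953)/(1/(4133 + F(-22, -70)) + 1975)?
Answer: 1905768/8200201 ≈ 0.23240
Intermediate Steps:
(-494 + 953)/(1/(4133 + F(-22, -70)) + 1975) = (-494 + 953)/(1/(4133 + (-3 - 1*(-22))) + 1975) = 459/(1/(4133 + (-3 + 22)) + 1975) = 459/(1/(4133 + 19) + 1975) = 459/(1/4152 + 1975) = 459/(8200201/4152) = 459*(4152/8200201) = 1905768/8200201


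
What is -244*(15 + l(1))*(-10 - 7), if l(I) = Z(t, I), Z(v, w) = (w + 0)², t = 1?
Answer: 66368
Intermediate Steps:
Z(v, w) = w²
l(I) = I²
-244*(15 + l(1))*(-10 - 7) = -244*(15 + 1²)*(-10 - 7) = -244*(15 + 1)*(-17) = -3904*(-17) = -244*(-272) = 66368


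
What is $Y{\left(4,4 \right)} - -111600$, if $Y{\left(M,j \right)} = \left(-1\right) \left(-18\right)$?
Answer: $111618$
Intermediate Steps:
$Y{\left(M,j \right)} = 18$
$Y{\left(4,4 \right)} - -111600 = 18 - -111600 = 18 + 111600 = 111618$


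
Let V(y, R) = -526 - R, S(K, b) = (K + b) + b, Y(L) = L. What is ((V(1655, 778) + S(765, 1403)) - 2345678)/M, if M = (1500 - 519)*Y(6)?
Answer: -86793/218 ≈ -398.13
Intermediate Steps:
S(K, b) = K + 2*b
M = 5886 (M = (1500 - 519)*6 = 981*6 = 5886)
((V(1655, 778) + S(765, 1403)) - 2345678)/M = (((-526 - 1*778) + (765 + 2*1403)) - 2345678)/5886 = (((-526 - 778) + (765 + 2806)) - 2345678)*(1/5886) = ((-1304 + 3571) - 2345678)*(1/5886) = (2267 - 2345678)*(1/5886) = -2343411*1/5886 = -86793/218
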